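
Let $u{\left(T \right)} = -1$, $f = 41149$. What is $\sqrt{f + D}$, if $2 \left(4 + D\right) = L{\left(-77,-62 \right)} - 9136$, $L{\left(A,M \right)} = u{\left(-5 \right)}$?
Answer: $\frac{\sqrt{146306}}{2} \approx 191.25$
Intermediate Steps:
$L{\left(A,M \right)} = -1$
$D = - \frac{9145}{2}$ ($D = -4 + \frac{-1 - 9136}{2} = -4 + \frac{1}{2} \left(-9137\right) = -4 - \frac{9137}{2} = - \frac{9145}{2} \approx -4572.5$)
$\sqrt{f + D} = \sqrt{41149 - \frac{9145}{2}} = \sqrt{\frac{73153}{2}} = \frac{\sqrt{146306}}{2}$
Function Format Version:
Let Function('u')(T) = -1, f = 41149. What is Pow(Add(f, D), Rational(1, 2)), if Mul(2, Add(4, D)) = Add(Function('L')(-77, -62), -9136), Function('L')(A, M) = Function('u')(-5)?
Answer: Mul(Rational(1, 2), Pow(146306, Rational(1, 2))) ≈ 191.25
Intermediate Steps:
Function('L')(A, M) = -1
D = Rational(-9145, 2) (D = Add(-4, Mul(Rational(1, 2), Add(-1, -9136))) = Add(-4, Mul(Rational(1, 2), -9137)) = Add(-4, Rational(-9137, 2)) = Rational(-9145, 2) ≈ -4572.5)
Pow(Add(f, D), Rational(1, 2)) = Pow(Add(41149, Rational(-9145, 2)), Rational(1, 2)) = Pow(Rational(73153, 2), Rational(1, 2)) = Mul(Rational(1, 2), Pow(146306, Rational(1, 2)))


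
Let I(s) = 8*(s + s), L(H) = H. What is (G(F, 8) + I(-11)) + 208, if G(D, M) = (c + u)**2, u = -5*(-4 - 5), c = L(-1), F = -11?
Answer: 1968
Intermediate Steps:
c = -1
u = 45 (u = -5*(-9) = 45)
I(s) = 16*s (I(s) = 8*(2*s) = 16*s)
G(D, M) = 1936 (G(D, M) = (-1 + 45)**2 = 44**2 = 1936)
(G(F, 8) + I(-11)) + 208 = (1936 + 16*(-11)) + 208 = (1936 - 176) + 208 = 1760 + 208 = 1968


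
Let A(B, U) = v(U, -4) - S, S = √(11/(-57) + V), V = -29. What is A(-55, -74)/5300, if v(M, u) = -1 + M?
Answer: -3/212 - 2*I*√1482/75525 ≈ -0.014151 - 0.0010194*I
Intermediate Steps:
S = 8*I*√1482/57 (S = √(11/(-57) - 29) = √(11*(-1/57) - 29) = √(-11/57 - 29) = √(-1664/57) = 8*I*√1482/57 ≈ 5.4031*I)
A(B, U) = -1 + U - 8*I*√1482/57 (A(B, U) = (-1 + U) - 8*I*√1482/57 = -1 + U - 8*I*√1482/57)
A(-55, -74)/5300 = (-1 - 74 - 8*I*√1482/57)/5300 = (-75 - 8*I*√1482/57)*(1/5300) = -3/212 - 2*I*√1482/75525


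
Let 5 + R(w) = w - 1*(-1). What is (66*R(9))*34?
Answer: 11220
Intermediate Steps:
R(w) = -4 + w (R(w) = -5 + (w - 1*(-1)) = -5 + (w + 1) = -5 + (1 + w) = -4 + w)
(66*R(9))*34 = (66*(-4 + 9))*34 = (66*5)*34 = 330*34 = 11220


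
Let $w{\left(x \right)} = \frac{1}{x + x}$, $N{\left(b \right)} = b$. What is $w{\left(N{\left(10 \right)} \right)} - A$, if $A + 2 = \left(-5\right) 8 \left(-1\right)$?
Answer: $- \frac{759}{20} \approx -37.95$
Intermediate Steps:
$w{\left(x \right)} = \frac{1}{2 x}$
$A = 38$ ($A = -2 + \left(-5\right) 8 \left(-1\right) = -2 - -40 = -2 + 40 = 38$)
$w{\left(N{\left(10 \right)} \right)} - A = \frac{1}{2 \cdot 10} - 38 = \frac{1}{2} \cdot \frac{1}{10} - 38 = \frac{1}{20} - 38 = - \frac{759}{20}$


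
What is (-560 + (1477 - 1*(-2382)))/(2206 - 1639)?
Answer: 3299/567 ≈ 5.8183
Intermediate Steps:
(-560 + (1477 - 1*(-2382)))/(2206 - 1639) = (-560 + (1477 + 2382))/567 = (-560 + 3859)*(1/567) = 3299*(1/567) = 3299/567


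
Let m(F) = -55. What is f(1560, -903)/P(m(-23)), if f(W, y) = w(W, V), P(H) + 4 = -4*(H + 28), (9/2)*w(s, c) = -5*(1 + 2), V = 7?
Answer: -5/156 ≈ -0.032051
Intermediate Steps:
w(s, c) = -10/3 (w(s, c) = 2*(-5*(1 + 2))/9 = 2*(-5*3)/9 = (2/9)*(-15) = -10/3)
P(H) = -116 - 4*H (P(H) = -4 - 4*(H + 28) = -4 - 4*(28 + H) = -4 + (-112 - 4*H) = -116 - 4*H)
f(W, y) = -10/3
f(1560, -903)/P(m(-23)) = -10/(3*(-116 - 4*(-55))) = -10/(3*(-116 + 220)) = -10/3/104 = -10/3*1/104 = -5/156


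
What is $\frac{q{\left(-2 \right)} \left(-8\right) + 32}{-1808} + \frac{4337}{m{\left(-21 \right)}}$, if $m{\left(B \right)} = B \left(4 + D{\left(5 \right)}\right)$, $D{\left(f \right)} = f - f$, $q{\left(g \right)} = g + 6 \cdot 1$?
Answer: $- \frac{4337}{84} \approx -51.631$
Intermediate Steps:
$q{\left(g \right)} = 6 + g$ ($q{\left(g \right)} = g + 6 = 6 + g$)
$D{\left(f \right)} = 0$
$m{\left(B \right)} = 4 B$ ($m{\left(B \right)} = B \left(4 + 0\right) = B 4 = 4 B$)
$\frac{q{\left(-2 \right)} \left(-8\right) + 32}{-1808} + \frac{4337}{m{\left(-21 \right)}} = \frac{\left(6 - 2\right) \left(-8\right) + 32}{-1808} + \frac{4337}{4 \left(-21\right)} = \left(4 \left(-8\right) + 32\right) \left(- \frac{1}{1808}\right) + \frac{4337}{-84} = \left(-32 + 32\right) \left(- \frac{1}{1808}\right) + 4337 \left(- \frac{1}{84}\right) = 0 \left(- \frac{1}{1808}\right) - \frac{4337}{84} = 0 - \frac{4337}{84} = - \frac{4337}{84}$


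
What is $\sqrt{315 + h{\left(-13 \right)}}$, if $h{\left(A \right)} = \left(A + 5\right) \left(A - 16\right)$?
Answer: $\sqrt{547} \approx 23.388$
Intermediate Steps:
$h{\left(A \right)} = \left(-16 + A\right) \left(5 + A\right)$ ($h{\left(A \right)} = \left(5 + A\right) \left(-16 + A\right) = \left(-16 + A\right) \left(5 + A\right)$)
$\sqrt{315 + h{\left(-13 \right)}} = \sqrt{315 - \left(-63 - 169\right)} = \sqrt{315 + \left(-80 + 169 + 143\right)} = \sqrt{315 + 232} = \sqrt{547}$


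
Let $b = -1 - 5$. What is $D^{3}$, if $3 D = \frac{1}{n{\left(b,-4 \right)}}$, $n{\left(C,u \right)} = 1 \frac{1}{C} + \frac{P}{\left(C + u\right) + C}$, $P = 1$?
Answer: $- \frac{4096}{1331} \approx -3.0774$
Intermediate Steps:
$b = -6$ ($b = -1 - 5 = -6$)
$n{\left(C,u \right)} = \frac{1}{C} + \frac{1}{u + 2 C}$ ($n{\left(C,u \right)} = 1 \frac{1}{C} + 1 \frac{1}{\left(C + u\right) + C} = \frac{1}{C} + 1 \frac{1}{u + 2 C} = \frac{1}{C} + \frac{1}{u + 2 C}$)
$D = - \frac{16}{11}$ ($D = \frac{1}{3 \frac{-4 + 3 \left(-6\right)}{\left(-6\right) \left(-4 + 2 \left(-6\right)\right)}} = \frac{1}{3 \left(- \frac{-4 - 18}{6 \left(-4 - 12\right)}\right)} = \frac{1}{3 \left(\left(- \frac{1}{6}\right) \frac{1}{-16} \left(-22\right)\right)} = \frac{1}{3 \left(\left(- \frac{1}{6}\right) \left(- \frac{1}{16}\right) \left(-22\right)\right)} = \frac{1}{3 \left(- \frac{11}{48}\right)} = \frac{1}{3} \left(- \frac{48}{11}\right) = - \frac{16}{11} \approx -1.4545$)
$D^{3} = \left(- \frac{16}{11}\right)^{3} = - \frac{4096}{1331}$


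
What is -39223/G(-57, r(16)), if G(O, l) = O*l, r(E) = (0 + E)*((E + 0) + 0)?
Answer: 39223/14592 ≈ 2.6880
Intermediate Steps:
r(E) = E² (r(E) = E*(E + 0) = E*E = E²)
-39223/G(-57, r(16)) = -39223/((-57*16²)) = -39223/((-57*256)) = -39223/(-14592) = -39223*(-1/14592) = 39223/14592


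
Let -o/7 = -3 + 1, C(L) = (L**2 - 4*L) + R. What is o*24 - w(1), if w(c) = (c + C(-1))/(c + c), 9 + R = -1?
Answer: 338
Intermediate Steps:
R = -10 (R = -9 - 1 = -10)
C(L) = -10 + L**2 - 4*L (C(L) = (L**2 - 4*L) - 10 = -10 + L**2 - 4*L)
o = 14 (o = -7*(-3 + 1) = -7*(-2) = 14)
w(c) = (-5 + c)/(2*c) (w(c) = (c + (-10 + (-1)**2 - 4*(-1)))/(c + c) = (c + (-10 + 1 + 4))/((2*c)) = (c - 5)*(1/(2*c)) = (-5 + c)*(1/(2*c)) = (-5 + c)/(2*c))
o*24 - w(1) = 14*24 - (-5 + 1)/(2*1) = 336 - (-4)/2 = 336 - 1*(-2) = 336 + 2 = 338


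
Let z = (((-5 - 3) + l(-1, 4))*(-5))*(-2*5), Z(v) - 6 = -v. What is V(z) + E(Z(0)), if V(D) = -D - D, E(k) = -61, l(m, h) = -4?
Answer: 1139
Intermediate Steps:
Z(v) = 6 - v
z = -600 (z = (((-5 - 3) - 4)*(-5))*(-2*5) = ((-8 - 4)*(-5))*(-10) = -12*(-5)*(-10) = 60*(-10) = -600)
V(D) = -2*D
V(z) + E(Z(0)) = -2*(-600) - 61 = 1200 - 61 = 1139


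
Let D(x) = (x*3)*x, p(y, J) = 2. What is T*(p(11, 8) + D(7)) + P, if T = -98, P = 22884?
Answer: 8282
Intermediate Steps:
D(x) = 3*x² (D(x) = (3*x)*x = 3*x²)
T*(p(11, 8) + D(7)) + P = -98*(2 + 3*7²) + 22884 = -98*(2 + 3*49) + 22884 = -98*(2 + 147) + 22884 = -98*149 + 22884 = -14602 + 22884 = 8282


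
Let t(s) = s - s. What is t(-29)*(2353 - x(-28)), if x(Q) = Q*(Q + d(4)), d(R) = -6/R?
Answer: 0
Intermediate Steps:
t(s) = 0
x(Q) = Q*(-3/2 + Q) (x(Q) = Q*(Q - 6/4) = Q*(Q - 6*1/4) = Q*(Q - 3/2) = Q*(-3/2 + Q))
t(-29)*(2353 - x(-28)) = 0*(2353 - (-28)*(-3 + 2*(-28))/2) = 0*(2353 - (-28)*(-3 - 56)/2) = 0*(2353 - (-28)*(-59)/2) = 0*(2353 - 1*826) = 0*(2353 - 826) = 0*1527 = 0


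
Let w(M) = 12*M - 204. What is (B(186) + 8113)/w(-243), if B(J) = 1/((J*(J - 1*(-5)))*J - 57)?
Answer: -13402227757/5154067620 ≈ -2.6003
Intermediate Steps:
w(M) = -204 + 12*M
B(J) = 1/(-57 + J²*(5 + J)) (B(J) = 1/((J*(J + 5))*J - 57) = 1/((J*(5 + J))*J - 57) = 1/(J²*(5 + J) - 57) = 1/(-57 + J²*(5 + J)))
(B(186) + 8113)/w(-243) = (1/(-57 + 186³ + 5*186²) + 8113)/(-204 + 12*(-243)) = (1/(-57 + 6434856 + 5*34596) + 8113)/(-204 - 2916) = (1/(-57 + 6434856 + 172980) + 8113)/(-3120) = (1/6607779 + 8113)*(-1/3120) = (53608911028/6607779)*(-1/3120) = -13402227757/5154067620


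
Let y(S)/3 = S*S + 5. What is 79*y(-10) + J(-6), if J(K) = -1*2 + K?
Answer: 24877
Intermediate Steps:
y(S) = 15 + 3*S**2 (y(S) = 3*(S*S + 5) = 3*(S**2 + 5) = 3*(5 + S**2) = 15 + 3*S**2)
J(K) = -2 + K
79*y(-10) + J(-6) = 79*(15 + 3*(-10)**2) + (-2 - 6) = 79*(15 + 3*100) - 8 = 79*(15 + 300) - 8 = 79*315 - 8 = 24885 - 8 = 24877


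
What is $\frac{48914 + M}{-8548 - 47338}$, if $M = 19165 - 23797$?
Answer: $- \frac{22141}{27943} \approx -0.79236$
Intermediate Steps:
$M = -4632$
$\frac{48914 + M}{-8548 - 47338} = \frac{48914 - 4632}{-8548 - 47338} = \frac{44282}{-55886} = 44282 \left(- \frac{1}{55886}\right) = - \frac{22141}{27943}$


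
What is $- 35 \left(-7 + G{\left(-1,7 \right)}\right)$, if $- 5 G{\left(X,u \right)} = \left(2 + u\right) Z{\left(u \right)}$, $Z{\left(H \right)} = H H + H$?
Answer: $3773$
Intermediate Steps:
$Z{\left(H \right)} = H + H^{2}$ ($Z{\left(H \right)} = H^{2} + H = H + H^{2}$)
$G{\left(X,u \right)} = - \frac{u \left(1 + u\right) \left(2 + u\right)}{5}$ ($G{\left(X,u \right)} = - \frac{\left(2 + u\right) u \left(1 + u\right)}{5} = - \frac{u \left(1 + u\right) \left(2 + u\right)}{5}$)
$- 35 \left(-7 + G{\left(-1,7 \right)}\right) = - 35 \left(-7 - \frac{7 \left(1 + 7\right) \left(2 + 7\right)}{5}\right) = - 35 \left(-7 - \frac{7}{5} \cdot 8 \cdot 9\right) = - 35 \left(-7 - \frac{504}{5}\right) = \left(-35\right) \left(- \frac{539}{5}\right) = 3773$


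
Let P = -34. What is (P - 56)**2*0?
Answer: 0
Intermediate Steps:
(P - 56)**2*0 = (-34 - 56)**2*0 = (-90)**2*0 = 8100*0 = 0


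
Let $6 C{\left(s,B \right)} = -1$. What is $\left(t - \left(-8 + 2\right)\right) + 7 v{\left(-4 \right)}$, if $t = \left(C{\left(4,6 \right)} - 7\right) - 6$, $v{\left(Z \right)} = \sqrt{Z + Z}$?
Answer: $- \frac{43}{6} + 14 i \sqrt{2} \approx -7.1667 + 19.799 i$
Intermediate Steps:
$C{\left(s,B \right)} = - \frac{1}{6}$ ($C{\left(s,B \right)} = \frac{1}{6} \left(-1\right) = - \frac{1}{6}$)
$v{\left(Z \right)} = \sqrt{2} \sqrt{Z}$ ($v{\left(Z \right)} = \sqrt{2 Z} = \sqrt{2} \sqrt{Z}$)
$t = - \frac{79}{6}$ ($t = \left(- \frac{1}{6} - 7\right) - 6 = - \frac{43}{6} - 6 = - \frac{79}{6} \approx -13.167$)
$\left(t - \left(-8 + 2\right)\right) + 7 v{\left(-4 \right)} = \left(- \frac{79}{6} - \left(-8 + 2\right)\right) + 7 \sqrt{2} \sqrt{-4} = \left(- \frac{79}{6} - -6\right) + 7 \sqrt{2} \cdot 2 i = \left(- \frac{79}{6} + 6\right) + 7 \cdot 2 i \sqrt{2} = - \frac{43}{6} + 14 i \sqrt{2}$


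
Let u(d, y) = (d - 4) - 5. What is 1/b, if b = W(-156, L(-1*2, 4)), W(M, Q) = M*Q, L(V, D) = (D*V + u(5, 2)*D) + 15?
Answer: 1/1404 ≈ 0.00071225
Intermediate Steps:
u(d, y) = -9 + d (u(d, y) = (-4 + d) - 5 = -9 + d)
L(V, D) = 15 - 4*D + D*V (L(V, D) = (D*V + (-9 + 5)*D) + 15 = (D*V - 4*D) + 15 = (-4*D + D*V) + 15 = 15 - 4*D + D*V)
b = 1404 (b = -156*(15 - 4*4 + 4*(-1*2)) = -156*(15 - 16 + 4*(-2)) = -156*(15 - 16 - 8) = -156*(-9) = 1404)
1/b = 1/1404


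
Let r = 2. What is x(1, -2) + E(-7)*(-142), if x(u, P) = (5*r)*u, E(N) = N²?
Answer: -6948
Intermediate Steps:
x(u, P) = 10*u (x(u, P) = (5*2)*u = 10*u)
x(1, -2) + E(-7)*(-142) = 10*1 + (-7)²*(-142) = 10 + 49*(-142) = 10 - 6958 = -6948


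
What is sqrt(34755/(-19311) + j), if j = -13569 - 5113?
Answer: I*sqrt(774162663503)/6437 ≈ 136.69*I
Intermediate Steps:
j = -18682
sqrt(34755/(-19311) + j) = sqrt(34755/(-19311) - 18682) = sqrt(34755*(-1/19311) - 18682) = sqrt(-11585/6437 - 18682) = sqrt(-120267619/6437) = I*sqrt(774162663503)/6437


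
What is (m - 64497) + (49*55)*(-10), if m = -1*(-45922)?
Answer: -45525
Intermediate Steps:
m = 45922
(m - 64497) + (49*55)*(-10) = (45922 - 64497) + (49*55)*(-10) = -18575 + 2695*(-10) = -18575 - 26950 = -45525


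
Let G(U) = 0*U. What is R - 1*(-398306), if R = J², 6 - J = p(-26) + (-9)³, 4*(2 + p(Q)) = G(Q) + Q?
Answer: 3804393/4 ≈ 9.5110e+5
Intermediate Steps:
G(U) = 0
p(Q) = -2 + Q/4 (p(Q) = -2 + (0 + Q)/4 = -2 + Q/4)
J = 1487/2 (J = 6 - ((-2 + (¼)*(-26)) + (-9)³) = 6 - ((-2 - 13/2) - 729) = 6 - (-17/2 - 729) = 6 - 1*(-1475/2) = 6 + 1475/2 = 1487/2 ≈ 743.50)
R = 2211169/4 (R = (1487/2)² = 2211169/4 ≈ 5.5279e+5)
R - 1*(-398306) = 2211169/4 - 1*(-398306) = 2211169/4 + 398306 = 3804393/4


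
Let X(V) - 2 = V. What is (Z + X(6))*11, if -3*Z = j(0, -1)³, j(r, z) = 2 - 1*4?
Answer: 352/3 ≈ 117.33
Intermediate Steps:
X(V) = 2 + V
j(r, z) = -2 (j(r, z) = 2 - 4 = -2)
Z = 8/3 (Z = -⅓*(-2)³ = -⅓*(-8) = 8/3 ≈ 2.6667)
(Z + X(6))*11 = (8/3 + (2 + 6))*11 = (8/3 + 8)*11 = (32/3)*11 = 352/3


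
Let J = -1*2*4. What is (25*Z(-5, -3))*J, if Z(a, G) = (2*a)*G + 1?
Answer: -6200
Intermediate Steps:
Z(a, G) = 1 + 2*G*a (Z(a, G) = 2*G*a + 1 = 1 + 2*G*a)
J = -8 (J = -2*4 = -8)
(25*Z(-5, -3))*J = (25*(1 + 2*(-3)*(-5)))*(-8) = (25*(1 + 30))*(-8) = (25*31)*(-8) = 775*(-8) = -6200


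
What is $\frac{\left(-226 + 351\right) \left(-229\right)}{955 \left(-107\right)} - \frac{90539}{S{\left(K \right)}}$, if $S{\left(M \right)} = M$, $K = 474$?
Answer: $- \frac{1847631893}{9687138} \approx -190.73$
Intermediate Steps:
$\frac{\left(-226 + 351\right) \left(-229\right)}{955 \left(-107\right)} - \frac{90539}{S{\left(K \right)}} = \frac{\left(-226 + 351\right) \left(-229\right)}{955 \left(-107\right)} - \frac{90539}{474} = \frac{125 \left(-229\right)}{-102185} - \frac{90539}{474} = \left(-28625\right) \left(- \frac{1}{102185}\right) - \frac{90539}{474} = \frac{5725}{20437} - \frac{90539}{474} = - \frac{1847631893}{9687138}$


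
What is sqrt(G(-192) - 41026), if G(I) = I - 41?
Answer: I*sqrt(41259) ≈ 203.12*I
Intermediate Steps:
G(I) = -41 + I
sqrt(G(-192) - 41026) = sqrt((-41 - 192) - 41026) = sqrt(-233 - 41026) = sqrt(-41259) = I*sqrt(41259)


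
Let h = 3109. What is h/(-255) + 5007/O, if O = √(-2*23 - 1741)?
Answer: -3109/255 - 5007*I*√1787/1787 ≈ -12.192 - 118.44*I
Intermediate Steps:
O = I*√1787 (O = √(-46 - 1741) = √(-1787) = I*√1787 ≈ 42.273*I)
h/(-255) + 5007/O = 3109/(-255) + 5007/((I*√1787)) = 3109*(-1/255) + 5007*(-I*√1787/1787) = -3109/255 - 5007*I*√1787/1787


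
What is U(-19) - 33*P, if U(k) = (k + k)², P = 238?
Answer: -6410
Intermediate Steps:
U(k) = 4*k² (U(k) = (2*k)² = 4*k²)
U(-19) - 33*P = 4*(-19)² - 33*238 = 4*361 - 7854 = 1444 - 7854 = -6410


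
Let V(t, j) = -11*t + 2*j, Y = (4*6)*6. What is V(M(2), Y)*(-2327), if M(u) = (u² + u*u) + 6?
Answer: -311818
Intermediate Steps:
Y = 144 (Y = 24*6 = 144)
M(u) = 6 + 2*u² (M(u) = (u² + u²) + 6 = 2*u² + 6 = 6 + 2*u²)
V(M(2), Y)*(-2327) = (-11*(6 + 2*2²) + 2*144)*(-2327) = (-11*(6 + 2*4) + 288)*(-2327) = (-11*(6 + 8) + 288)*(-2327) = (-11*14 + 288)*(-2327) = (-154 + 288)*(-2327) = 134*(-2327) = -311818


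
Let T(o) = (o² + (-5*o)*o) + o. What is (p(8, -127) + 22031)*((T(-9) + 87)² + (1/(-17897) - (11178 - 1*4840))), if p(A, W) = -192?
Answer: 21175611219935/17897 ≈ 1.1832e+9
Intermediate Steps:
T(o) = o - 4*o² (T(o) = (o² - 5*o²) + o = -4*o² + o = o - 4*o²)
(p(8, -127) + 22031)*((T(-9) + 87)² + (1/(-17897) - (11178 - 1*4840))) = (-192 + 22031)*((-9*(1 - 4*(-9)) + 87)² + (1/(-17897) - (11178 - 1*4840))) = 21839*((-9*(1 + 36) + 87)² + (-1/17897 - (11178 - 4840))) = 21839*((-9*37 + 87)² + (-1/17897 - 1*6338)) = 21839*((-333 + 87)² + (-1/17897 - 6338)) = 21839*((-246)² - 113431187/17897) = 21839*(60516 - 113431187/17897) = 21839*(969623665/17897) = 21175611219935/17897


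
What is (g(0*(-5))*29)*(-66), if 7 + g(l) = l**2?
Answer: 13398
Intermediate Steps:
g(l) = -7 + l**2
(g(0*(-5))*29)*(-66) = ((-7 + (0*(-5))**2)*29)*(-66) = ((-7 + 0**2)*29)*(-66) = ((-7 + 0)*29)*(-66) = -7*29*(-66) = -203*(-66) = 13398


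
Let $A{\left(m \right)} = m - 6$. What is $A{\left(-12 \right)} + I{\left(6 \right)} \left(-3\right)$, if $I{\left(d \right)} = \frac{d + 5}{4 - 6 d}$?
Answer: $- \frac{543}{32} \approx -16.969$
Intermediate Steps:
$A{\left(m \right)} = -6 + m$
$I{\left(d \right)} = \frac{5 + d}{4 - 6 d}$
$A{\left(-12 \right)} + I{\left(6 \right)} \left(-3\right) = \left(-6 - 12\right) + \frac{-5 - 6}{2 \left(-2 + 3 \cdot 6\right)} \left(-3\right) = -18 + \frac{-5 - 6}{2 \left(-2 + 18\right)} \left(-3\right) = -18 + \frac{1}{2} \cdot \frac{1}{16} \left(-11\right) \left(-3\right) = -18 - - \frac{33}{32} = -18 + \frac{33}{32} = - \frac{543}{32}$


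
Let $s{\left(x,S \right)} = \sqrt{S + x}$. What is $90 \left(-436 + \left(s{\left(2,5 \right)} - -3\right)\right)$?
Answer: $-38970 + 90 \sqrt{7} \approx -38732.0$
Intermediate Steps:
$90 \left(-436 + \left(s{\left(2,5 \right)} - -3\right)\right) = 90 \left(-436 + \left(\sqrt{5 + 2} - -3\right)\right) = 90 \left(-436 + \left(\sqrt{7} + 3\right)\right) = 90 \left(-436 + \left(3 + \sqrt{7}\right)\right) = 90 \left(-433 + \sqrt{7}\right) = -38970 + 90 \sqrt{7}$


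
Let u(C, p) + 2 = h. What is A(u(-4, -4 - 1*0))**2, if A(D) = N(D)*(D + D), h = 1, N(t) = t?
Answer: 4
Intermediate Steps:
u(C, p) = -1 (u(C, p) = -2 + 1 = -1)
A(D) = 2*D**2 (A(D) = D*(D + D) = D*(2*D) = 2*D**2)
A(u(-4, -4 - 1*0))**2 = (2*(-1)**2)**2 = (2*1)**2 = 2**2 = 4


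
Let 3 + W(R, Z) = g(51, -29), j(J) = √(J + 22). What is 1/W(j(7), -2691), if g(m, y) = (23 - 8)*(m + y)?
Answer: 1/327 ≈ 0.0030581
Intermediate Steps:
j(J) = √(22 + J)
g(m, y) = 15*m + 15*y (g(m, y) = 15*(m + y) = 15*m + 15*y)
W(R, Z) = 327 (W(R, Z) = -3 + (15*51 + 15*(-29)) = -3 + (765 - 435) = -3 + 330 = 327)
1/W(j(7), -2691) = 1/327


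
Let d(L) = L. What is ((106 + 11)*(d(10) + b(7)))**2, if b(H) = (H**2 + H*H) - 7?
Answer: 139641489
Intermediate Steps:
b(H) = -7 + 2*H**2 (b(H) = (H**2 + H**2) - 7 = 2*H**2 - 7 = -7 + 2*H**2)
((106 + 11)*(d(10) + b(7)))**2 = ((106 + 11)*(10 + (-7 + 2*7**2)))**2 = (117*(10 + (-7 + 2*49)))**2 = (117*(10 + (-7 + 98)))**2 = (117*(10 + 91))**2 = (117*101)**2 = 11817**2 = 139641489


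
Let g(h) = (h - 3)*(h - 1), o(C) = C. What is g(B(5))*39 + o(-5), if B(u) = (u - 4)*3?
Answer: -5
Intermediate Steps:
B(u) = -12 + 3*u (B(u) = (-4 + u)*3 = -12 + 3*u)
g(h) = (-1 + h)*(-3 + h) (g(h) = (-3 + h)*(-1 + h) = (-1 + h)*(-3 + h))
g(B(5))*39 + o(-5) = (3 + (-12 + 3*5)² - 4*(-12 + 3*5))*39 - 5 = (3 + (-12 + 15)² - 4*(-12 + 15))*39 - 5 = (3 + 3² - 4*3)*39 - 5 = (3 + 9 - 12)*39 - 5 = 0*39 - 5 = 0 - 5 = -5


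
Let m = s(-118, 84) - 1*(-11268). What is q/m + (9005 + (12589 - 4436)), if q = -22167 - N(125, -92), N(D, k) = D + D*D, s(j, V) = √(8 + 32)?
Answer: 544521497279/31741946 + 37917*√10/63483892 ≈ 17155.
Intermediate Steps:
s(j, V) = 2*√10 (s(j, V) = √40 = 2*√10)
N(D, k) = D + D²
m = 11268 + 2*√10 (m = 2*√10 - 1*(-11268) = 2*√10 + 11268 = 11268 + 2*√10 ≈ 11274.)
q = -37917 (q = -22167 - 125*(1 + 125) = -22167 - 125*126 = -22167 - 1*15750 = -22167 - 15750 = -37917)
q/m + (9005 + (12589 - 4436)) = -37917/(11268 + 2*√10) + (9005 + (12589 - 4436)) = -37917/(11268 + 2*√10) + (9005 + 8153) = -37917/(11268 + 2*√10) + 17158 = 17158 - 37917/(11268 + 2*√10)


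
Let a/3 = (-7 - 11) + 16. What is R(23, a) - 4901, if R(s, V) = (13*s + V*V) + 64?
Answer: -4502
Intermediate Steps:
a = -6 (a = 3*((-7 - 11) + 16) = 3*(-18 + 16) = 3*(-2) = -6)
R(s, V) = 64 + V**2 + 13*s (R(s, V) = (13*s + V**2) + 64 = (V**2 + 13*s) + 64 = 64 + V**2 + 13*s)
R(23, a) - 4901 = (64 + (-6)**2 + 13*23) - 4901 = (64 + 36 + 299) - 4901 = 399 - 4901 = -4502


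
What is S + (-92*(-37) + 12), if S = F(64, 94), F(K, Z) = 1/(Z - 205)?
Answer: 379175/111 ≈ 3416.0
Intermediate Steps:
F(K, Z) = 1/(-205 + Z)
S = -1/111 (S = 1/(-205 + 94) = 1/(-111) = -1/111 ≈ -0.0090090)
S + (-92*(-37) + 12) = -1/111 + (-92*(-37) + 12) = -1/111 + (3404 + 12) = -1/111 + 3416 = 379175/111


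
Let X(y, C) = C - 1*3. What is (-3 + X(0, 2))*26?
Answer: -104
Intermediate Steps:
X(y, C) = -3 + C (X(y, C) = C - 3 = -3 + C)
(-3 + X(0, 2))*26 = (-3 + (-3 + 2))*26 = (-3 - 1)*26 = -4*26 = -104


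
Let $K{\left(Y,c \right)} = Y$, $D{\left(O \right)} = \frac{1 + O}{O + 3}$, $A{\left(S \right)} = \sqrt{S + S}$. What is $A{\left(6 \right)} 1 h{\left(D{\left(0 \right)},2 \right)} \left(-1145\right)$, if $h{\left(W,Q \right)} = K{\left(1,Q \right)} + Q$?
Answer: $- 6870 \sqrt{3} \approx -11899.0$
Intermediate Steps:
$A{\left(S \right)} = \sqrt{2} \sqrt{S}$ ($A{\left(S \right)} = \sqrt{2 S} = \sqrt{2} \sqrt{S}$)
$D{\left(O \right)} = \frac{1 + O}{3 + O}$
$h{\left(W,Q \right)} = 1 + Q$
$A{\left(6 \right)} 1 h{\left(D{\left(0 \right)},2 \right)} \left(-1145\right) = \sqrt{2} \sqrt{6} \cdot 1 \left(1 + 2\right) \left(-1145\right) = 2 \sqrt{3} \cdot 1 \cdot 3 \left(-1145\right) = 2 \sqrt{3} \cdot 3 \left(-1145\right) = 6 \sqrt{3} \left(-1145\right) = - 6870 \sqrt{3}$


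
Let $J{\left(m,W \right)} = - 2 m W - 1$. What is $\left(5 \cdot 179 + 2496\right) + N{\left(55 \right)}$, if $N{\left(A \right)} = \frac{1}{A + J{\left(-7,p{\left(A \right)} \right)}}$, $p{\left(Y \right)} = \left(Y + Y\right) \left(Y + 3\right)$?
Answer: $\frac{303067235}{89374} \approx 3391.0$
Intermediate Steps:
$p{\left(Y \right)} = 2 Y \left(3 + Y\right)$
$J{\left(m,W \right)} = -1 - 2 W m$ ($J{\left(m,W \right)} = - 2 W m - 1 = -1 - 2 W m$)
$N{\left(A \right)} = \frac{1}{-1 + A + 28 A \left(3 + A\right)}$ ($N{\left(A \right)} = \frac{1}{A - \left(1 + 2 \cdot 2 A \left(3 + A\right) \left(-7\right)\right)} = \frac{1}{A + \left(-1 + 28 A \left(3 + A\right)\right)} = \frac{1}{-1 + A + 28 A \left(3 + A\right)}$)
$\left(5 \cdot 179 + 2496\right) + N{\left(55 \right)} = \left(5 \cdot 179 + 2496\right) + \frac{1}{-1 + 28 \cdot 55^{2} + 85 \cdot 55} = \left(895 + 2496\right) + \frac{1}{-1 + 28 \cdot 3025 + 4675} = 3391 + \frac{1}{-1 + 84700 + 4675} = 3391 + \frac{1}{89374} = \frac{303067235}{89374}$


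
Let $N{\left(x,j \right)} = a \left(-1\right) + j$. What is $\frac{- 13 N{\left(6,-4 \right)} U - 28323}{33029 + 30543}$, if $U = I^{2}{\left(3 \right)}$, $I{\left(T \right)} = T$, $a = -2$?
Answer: $- \frac{28089}{63572} \approx -0.44185$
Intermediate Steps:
$N{\left(x,j \right)} = 2 + j$ ($N{\left(x,j \right)} = \left(-2\right) \left(-1\right) + j = 2 + j$)
$U = 9$ ($U = 3^{2} = 9$)
$\frac{- 13 N{\left(6,-4 \right)} U - 28323}{33029 + 30543} = \frac{- 13 \left(2 - 4\right) 9 - 28323}{33029 + 30543} = \frac{\left(-13\right) \left(-2\right) 9 - 28323}{63572} = \left(26 \cdot 9 - 28323\right) \frac{1}{63572} = \left(234 - 28323\right) \frac{1}{63572} = \left(-28089\right) \frac{1}{63572} = - \frac{28089}{63572}$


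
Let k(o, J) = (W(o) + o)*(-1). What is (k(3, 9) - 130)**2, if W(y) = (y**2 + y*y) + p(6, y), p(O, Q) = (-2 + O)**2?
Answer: 27889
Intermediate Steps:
W(y) = 16 + 2*y**2 (W(y) = (y**2 + y*y) + (-2 + 6)**2 = (y**2 + y**2) + 4**2 = 2*y**2 + 16 = 16 + 2*y**2)
k(o, J) = -16 - o - 2*o**2 (k(o, J) = ((16 + 2*o**2) + o)*(-1) = (16 + o + 2*o**2)*(-1) = -16 - o - 2*o**2)
(k(3, 9) - 130)**2 = ((-16 - 1*3 - 2*3**2) - 130)**2 = ((-16 - 3 - 2*9) - 130)**2 = ((-16 - 3 - 18) - 130)**2 = (-37 - 130)**2 = (-167)**2 = 27889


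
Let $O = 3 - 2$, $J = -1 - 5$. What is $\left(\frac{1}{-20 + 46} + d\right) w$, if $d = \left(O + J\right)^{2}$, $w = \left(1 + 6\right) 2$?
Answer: $\frac{4557}{13} \approx 350.54$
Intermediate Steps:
$J = -6$ ($J = -1 - 5 = -6$)
$O = 1$ ($O = 3 - 2 = 1$)
$w = 14$ ($w = 7 \cdot 2 = 14$)
$d = 25$ ($d = \left(1 - 6\right)^{2} = \left(-5\right)^{2} = 25$)
$\left(\frac{1}{-20 + 46} + d\right) w = \left(\frac{1}{-20 + 46} + 25\right) 14 = \left(\frac{1}{26} + 25\right) 14 = \frac{651}{26} \cdot 14 = \frac{4557}{13}$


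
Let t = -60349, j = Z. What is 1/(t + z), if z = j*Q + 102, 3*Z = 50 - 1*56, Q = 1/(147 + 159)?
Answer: -153/9217792 ≈ -1.6598e-5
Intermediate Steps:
Q = 1/306 ≈ 0.0032680
Z = -2 (Z = (50 - 1*56)/3 = (50 - 56)/3 = (1/3)*(-6) = -2)
j = -2
z = 15605/153 (z = -2*1/306 + 102 = -1/153 + 102 = 15605/153 ≈ 101.99)
1/(t + z) = 1/(-60349 + 15605/153) = 1/(-9217792/153) = -153/9217792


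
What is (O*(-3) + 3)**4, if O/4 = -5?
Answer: 15752961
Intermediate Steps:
O = -20 (O = 4*(-5) = -20)
(O*(-3) + 3)**4 = (-20*(-3) + 3)**4 = (60 + 3)**4 = 63**4 = 15752961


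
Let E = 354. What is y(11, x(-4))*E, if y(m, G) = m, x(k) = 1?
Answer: 3894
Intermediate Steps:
y(11, x(-4))*E = 11*354 = 3894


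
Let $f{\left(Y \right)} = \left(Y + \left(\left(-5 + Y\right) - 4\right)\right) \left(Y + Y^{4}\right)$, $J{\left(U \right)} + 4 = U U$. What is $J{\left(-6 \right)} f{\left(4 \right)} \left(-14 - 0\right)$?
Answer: $116480$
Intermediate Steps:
$J{\left(U \right)} = -4 + U^{2}$ ($J{\left(U \right)} = -4 + U U = -4 + U^{2}$)
$f{\left(Y \right)} = \left(-9 + 2 Y\right) \left(Y + Y^{4}\right)$ ($f{\left(Y \right)} = \left(Y + \left(-9 + Y\right)\right) \left(Y + Y^{4}\right) = \left(-9 + 2 Y\right) \left(Y + Y^{4}\right)$)
$J{\left(-6 \right)} f{\left(4 \right)} \left(-14 - 0\right) = \left(-4 + \left(-6\right)^{2}\right) 4 \left(-9 - 9 \cdot 4^{3} + 2 \cdot 4 + 2 \cdot 4^{4}\right) \left(-14 - 0\right) = \left(-4 + 36\right) 4 \left(-9 - 576 + 8 + 2 \cdot 256\right) \left(-14 + 0\right) = 32 \cdot 4 \left(-9 - 576 + 8 + 512\right) \left(-14\right) = 32 \cdot 4 \left(-65\right) \left(-14\right) = 32 \left(-260\right) \left(-14\right) = \left(-8320\right) \left(-14\right) = 116480$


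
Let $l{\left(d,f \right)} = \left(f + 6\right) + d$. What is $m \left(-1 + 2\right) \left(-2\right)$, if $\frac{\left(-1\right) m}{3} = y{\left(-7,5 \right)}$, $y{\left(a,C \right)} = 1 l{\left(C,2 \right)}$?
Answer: $78$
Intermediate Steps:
$l{\left(d,f \right)} = 6 + d + f$ ($l{\left(d,f \right)} = \left(6 + f\right) + d = 6 + d + f$)
$y{\left(a,C \right)} = 8 + C$ ($y{\left(a,C \right)} = 1 \left(6 + C + 2\right) = 1 \left(8 + C\right) = 8 + C$)
$m = -39$ ($m = - 3 \left(8 + 5\right) = \left(-3\right) 13 = -39$)
$m \left(-1 + 2\right) \left(-2\right) = - 39 \left(-1 + 2\right) \left(-2\right) = - 39 \cdot 1 \left(-2\right) = \left(-39\right) \left(-2\right) = 78$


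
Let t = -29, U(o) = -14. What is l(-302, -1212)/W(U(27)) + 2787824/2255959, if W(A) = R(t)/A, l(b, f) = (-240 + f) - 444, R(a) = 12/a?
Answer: -144712470108/2255959 ≈ -64147.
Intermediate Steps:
l(b, f) = -684 + f
W(A) = -12/(29*A) (W(A) = (12/(-29))/A = (12*(-1/29))/A = -12/(29*A))
l(-302, -1212)/W(U(27)) + 2787824/2255959 = (-684 - 1212)/((-12/29/(-14))) + 2787824/2255959 = -1896/((-12/29*(-1/14))) + 2787824*(1/2255959) = -1896/6/203 + 2787824/2255959 = -1896*203/6 + 2787824/2255959 = -64148 + 2787824/2255959 = -144712470108/2255959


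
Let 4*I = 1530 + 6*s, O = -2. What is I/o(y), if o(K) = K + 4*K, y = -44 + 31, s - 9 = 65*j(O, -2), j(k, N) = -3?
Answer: -207/130 ≈ -1.5923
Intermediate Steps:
s = -186 (s = 9 + 65*(-3) = 9 - 195 = -186)
y = -13
o(K) = 5*K
I = 207/2 (I = (1530 + 6*(-186))/4 = (1530 - 1116)/4 = (¼)*414 = 207/2 ≈ 103.50)
I/o(y) = 207/(2*((5*(-13)))) = (207/2)/(-65) = (207/2)*(-1/65) = -207/130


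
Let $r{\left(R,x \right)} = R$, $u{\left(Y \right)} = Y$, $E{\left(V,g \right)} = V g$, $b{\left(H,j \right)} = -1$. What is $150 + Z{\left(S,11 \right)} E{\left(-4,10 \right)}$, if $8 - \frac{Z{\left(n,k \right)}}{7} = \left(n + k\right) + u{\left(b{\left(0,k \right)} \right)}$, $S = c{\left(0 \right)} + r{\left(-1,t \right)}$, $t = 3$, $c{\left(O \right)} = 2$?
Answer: $990$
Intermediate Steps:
$S = 1$ ($S = 2 - 1 = 1$)
$Z{\left(n,k \right)} = 63 - 7 k - 7 n$ ($Z{\left(n,k \right)} = 56 - 7 \left(\left(n + k\right) - 1\right) = 56 - 7 \left(\left(k + n\right) - 1\right) = 56 - 7 \left(-1 + k + n\right) = 56 - \left(-7 + 7 k + 7 n\right) = 63 - 7 k - 7 n$)
$150 + Z{\left(S,11 \right)} E{\left(-4,10 \right)} = 150 + \left(63 - 77 - 7\right) \left(\left(-4\right) 10\right) = 150 + \left(63 - 77 - 7\right) \left(-40\right) = 150 - -840 = 150 + 840 = 990$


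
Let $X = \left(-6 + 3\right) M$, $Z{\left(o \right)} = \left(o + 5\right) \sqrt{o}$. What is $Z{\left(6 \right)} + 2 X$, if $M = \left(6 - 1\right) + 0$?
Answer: $-30 + 11 \sqrt{6} \approx -3.0556$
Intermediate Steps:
$M = 5$ ($M = 5 + 0 = 5$)
$Z{\left(o \right)} = \sqrt{o} \left(5 + o\right)$ ($Z{\left(o \right)} = \left(5 + o\right) \sqrt{o} = \sqrt{o} \left(5 + o\right)$)
$X = -15$ ($X = \left(-6 + 3\right) 5 = \left(-3\right) 5 = -15$)
$Z{\left(6 \right)} + 2 X = \sqrt{6} \left(5 + 6\right) + 2 \left(-15\right) = \sqrt{6} \cdot 11 - 30 = 11 \sqrt{6} - 30 = -30 + 11 \sqrt{6}$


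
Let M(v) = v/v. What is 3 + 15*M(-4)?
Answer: 18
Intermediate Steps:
M(v) = 1
3 + 15*M(-4) = 3 + 15*1 = 3 + 15 = 18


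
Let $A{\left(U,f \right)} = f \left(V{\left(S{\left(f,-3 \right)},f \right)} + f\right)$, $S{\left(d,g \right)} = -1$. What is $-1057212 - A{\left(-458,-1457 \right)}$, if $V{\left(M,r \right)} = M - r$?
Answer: $-1058669$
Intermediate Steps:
$A{\left(U,f \right)} = - f$ ($A{\left(U,f \right)} = f \left(\left(-1 - f\right) + f\right) = f \left(-1\right) = - f$)
$-1057212 - A{\left(-458,-1457 \right)} = -1057212 - \left(-1\right) \left(-1457\right) = -1057212 - 1457 = -1058669$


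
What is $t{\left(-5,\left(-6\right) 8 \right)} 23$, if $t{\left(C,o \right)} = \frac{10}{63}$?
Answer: $\frac{230}{63} \approx 3.6508$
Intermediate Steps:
$t{\left(C,o \right)} = \frac{10}{63}$ ($t{\left(C,o \right)} = 10 \cdot \frac{1}{63} = \frac{10}{63}$)
$t{\left(-5,\left(-6\right) 8 \right)} 23 = \frac{10}{63} \cdot 23 = \frac{230}{63}$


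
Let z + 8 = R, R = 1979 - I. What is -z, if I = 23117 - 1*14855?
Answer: 6291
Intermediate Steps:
I = 8262 (I = 23117 - 14855 = 8262)
R = -6283 (R = 1979 - 1*8262 = 1979 - 8262 = -6283)
z = -6291 (z = -8 - 6283 = -6291)
-z = -1*(-6291) = 6291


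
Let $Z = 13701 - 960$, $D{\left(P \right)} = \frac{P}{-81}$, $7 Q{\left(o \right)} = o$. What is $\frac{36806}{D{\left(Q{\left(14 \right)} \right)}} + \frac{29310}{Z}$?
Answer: $- \frac{6330751051}{4247} \approx -1.4906 \cdot 10^{6}$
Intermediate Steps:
$Q{\left(o \right)} = \frac{o}{7}$
$D{\left(P \right)} = - \frac{P}{81}$ ($D{\left(P \right)} = P \left(- \frac{1}{81}\right) = - \frac{P}{81}$)
$Z = 12741$
$\frac{36806}{D{\left(Q{\left(14 \right)} \right)}} + \frac{29310}{Z} = \frac{36806}{\left(- \frac{1}{81}\right) \frac{1}{7} \cdot 14} + \frac{29310}{12741} = \frac{36806}{\left(- \frac{1}{81}\right) 2} + 29310 \cdot \frac{1}{12741} = \frac{36806}{- \frac{2}{81}} + \frac{9770}{4247} = 36806 \left(- \frac{81}{2}\right) + \frac{9770}{4247} = -1490643 + \frac{9770}{4247} = - \frac{6330751051}{4247}$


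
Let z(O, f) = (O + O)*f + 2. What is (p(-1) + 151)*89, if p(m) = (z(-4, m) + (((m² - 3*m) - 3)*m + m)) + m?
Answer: 14062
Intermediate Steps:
z(O, f) = 2 + 2*O*f (z(O, f) = (2*O)*f + 2 = 2*O*f + 2 = 2 + 2*O*f)
p(m) = 2 - 6*m + m*(-3 + m² - 3*m) (p(m) = ((2 + 2*(-4)*m) + (((m² - 3*m) - 3)*m + m)) + m = ((2 - 8*m) + ((-3 + m² - 3*m)*m + m)) + m = ((2 - 8*m) + (m*(-3 + m² - 3*m) + m)) + m = ((2 - 8*m) + (m + m*(-3 + m² - 3*m))) + m = (2 - 7*m + m*(-3 + m² - 3*m)) + m = 2 - 6*m + m*(-3 + m² - 3*m))
(p(-1) + 151)*89 = ((2 + (-1)³ - 9*(-1) - 3*(-1)²) + 151)*89 = ((2 - 1 + 9 - 3*1) + 151)*89 = ((2 - 1 + 9 - 3) + 151)*89 = (7 + 151)*89 = 158*89 = 14062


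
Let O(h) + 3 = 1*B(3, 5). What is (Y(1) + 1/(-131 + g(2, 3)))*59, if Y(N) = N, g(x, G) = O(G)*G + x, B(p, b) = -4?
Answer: 8791/150 ≈ 58.607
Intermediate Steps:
O(h) = -7 (O(h) = -3 + 1*(-4) = -3 - 4 = -7)
g(x, G) = x - 7*G (g(x, G) = -7*G + x = x - 7*G)
(Y(1) + 1/(-131 + g(2, 3)))*59 = (1 + 1/(-131 + (2 - 7*3)))*59 = (1 + 1/(-131 + (2 - 21)))*59 = (1 + 1/(-131 - 19))*59 = (1 + 1/(-150))*59 = (1 - 1/150)*59 = (149/150)*59 = 8791/150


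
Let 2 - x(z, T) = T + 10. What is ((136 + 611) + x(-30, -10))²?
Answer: 561001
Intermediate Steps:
x(z, T) = -8 - T (x(z, T) = 2 - (T + 10) = 2 - (10 + T) = 2 + (-10 - T) = -8 - T)
((136 + 611) + x(-30, -10))² = ((136 + 611) + (-8 - 1*(-10)))² = (747 + (-8 + 10))² = (747 + 2)² = 749² = 561001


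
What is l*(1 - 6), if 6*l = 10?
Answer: -25/3 ≈ -8.3333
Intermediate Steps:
l = 5/3 (l = (1/6)*10 = 5/3 ≈ 1.6667)
l*(1 - 6) = 5*(1 - 6)/3 = (5/3)*(-5) = -25/3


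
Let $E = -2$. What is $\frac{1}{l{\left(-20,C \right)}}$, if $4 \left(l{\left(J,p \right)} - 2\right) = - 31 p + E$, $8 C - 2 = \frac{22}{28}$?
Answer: $- \frac{448}{537} \approx -0.83426$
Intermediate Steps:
$C = \frac{39}{112}$ ($C = \frac{1}{4} + \frac{22 \cdot \frac{1}{28}}{8} = \frac{1}{4} + \frac{1}{8} \cdot \frac{11}{14} = \frac{1}{4} + \frac{11}{112} = \frac{39}{112} \approx 0.34821$)
$l{\left(J,p \right)} = \frac{3}{2} - \frac{31 p}{4}$ ($l{\left(J,p \right)} = 2 + \frac{- 31 p - 2}{4} = 2 + \frac{-2 - 31 p}{4} = 2 - \left(\frac{1}{2} + \frac{31 p}{4}\right) = \frac{3}{2} - \frac{31 p}{4}$)
$\frac{1}{l{\left(-20,C \right)}} = \frac{1}{\frac{3}{2} - \frac{1209}{448}} = \frac{1}{- \frac{537}{448}} = - \frac{448}{537}$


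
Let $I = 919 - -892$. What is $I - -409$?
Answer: $2220$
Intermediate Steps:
$I = 1811$ ($I = 919 + 892 = 1811$)
$I - -409 = 1811 - -409 = 1811 + 409 = 2220$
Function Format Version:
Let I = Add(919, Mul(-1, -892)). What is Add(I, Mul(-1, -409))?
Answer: 2220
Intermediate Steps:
I = 1811 (I = Add(919, 892) = 1811)
Add(I, Mul(-1, -409)) = Add(1811, Mul(-1, -409)) = Add(1811, 409) = 2220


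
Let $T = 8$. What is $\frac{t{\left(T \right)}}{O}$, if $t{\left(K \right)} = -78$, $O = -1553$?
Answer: $\frac{78}{1553} \approx 0.050225$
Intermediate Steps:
$\frac{t{\left(T \right)}}{O} = - \frac{78}{-1553} = \left(-78\right) \left(- \frac{1}{1553}\right) = \frac{78}{1553}$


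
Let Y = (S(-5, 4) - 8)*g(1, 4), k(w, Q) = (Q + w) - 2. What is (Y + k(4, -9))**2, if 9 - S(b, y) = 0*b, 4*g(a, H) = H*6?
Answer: 1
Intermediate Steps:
g(a, H) = 3*H/2 (g(a, H) = (H*6)/4 = (6*H)/4 = 3*H/2)
k(w, Q) = -2 + Q + w
S(b, y) = 9 (S(b, y) = 9 - 0*b = 9 - 1*0 = 9 + 0 = 9)
Y = 6 (Y = (9 - 8)*((3/2)*4) = 1*6 = 6)
(Y + k(4, -9))**2 = (6 + (-2 - 9 + 4))**2 = (6 - 7)**2 = (-1)**2 = 1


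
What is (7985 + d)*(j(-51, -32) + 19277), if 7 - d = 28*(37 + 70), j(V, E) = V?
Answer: 96053096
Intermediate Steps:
d = -2989 (d = 7 - 28*(37 + 70) = 7 - 28*107 = 7 - 1*2996 = 7 - 2996 = -2989)
(7985 + d)*(j(-51, -32) + 19277) = (7985 - 2989)*(-51 + 19277) = 4996*19226 = 96053096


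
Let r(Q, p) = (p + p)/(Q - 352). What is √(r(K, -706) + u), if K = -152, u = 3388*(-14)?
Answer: I*√83665106/42 ≈ 217.78*I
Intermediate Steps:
u = -47432
r(Q, p) = 2*p/(-352 + Q) (r(Q, p) = (2*p)/(-352 + Q) = 2*p/(-352 + Q))
√(r(K, -706) + u) = √(2*(-706)/(-352 - 152) - 47432) = √(2*(-706)/(-504) - 47432) = √(2*(-706)*(-1/504) - 47432) = √(353/126 - 47432) = √(-5976079/126) = I*√83665106/42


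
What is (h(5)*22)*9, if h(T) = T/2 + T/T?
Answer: 693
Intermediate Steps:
h(T) = 1 + T/2 (h(T) = T*(½) + 1 = T/2 + 1 = 1 + T/2)
(h(5)*22)*9 = ((1 + (½)*5)*22)*9 = ((1 + 5/2)*22)*9 = ((7/2)*22)*9 = 77*9 = 693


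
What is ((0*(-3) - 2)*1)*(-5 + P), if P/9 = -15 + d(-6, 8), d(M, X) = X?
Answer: 136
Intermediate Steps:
P = -63 (P = 9*(-15 + 8) = 9*(-7) = -63)
((0*(-3) - 2)*1)*(-5 + P) = ((0*(-3) - 2)*1)*(-5 - 63) = ((0 - 2)*1)*(-68) = -2*1*(-68) = -2*(-68) = 136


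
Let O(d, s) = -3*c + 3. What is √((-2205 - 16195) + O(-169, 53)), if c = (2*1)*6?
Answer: I*√18433 ≈ 135.77*I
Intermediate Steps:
c = 12 (c = 2*6 = 12)
O(d, s) = -33 (O(d, s) = -3*12 + 3 = -36 + 3 = -33)
√((-2205 - 16195) + O(-169, 53)) = √((-2205 - 16195) - 33) = √(-18400 - 33) = √(-18433) = I*√18433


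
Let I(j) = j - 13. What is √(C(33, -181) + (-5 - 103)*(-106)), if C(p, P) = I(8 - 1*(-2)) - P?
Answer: √11626 ≈ 107.82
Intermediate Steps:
I(j) = -13 + j
C(p, P) = -3 - P (C(p, P) = (-13 + (8 - 1*(-2))) - P = (-13 + (8 + 2)) - P = (-13 + 10) - P = -3 - P)
√(C(33, -181) + (-5 - 103)*(-106)) = √((-3 - 1*(-181)) + (-5 - 103)*(-106)) = √((-3 + 181) - 108*(-106)) = √(178 + 11448) = √11626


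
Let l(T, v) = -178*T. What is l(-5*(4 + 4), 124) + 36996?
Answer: 44116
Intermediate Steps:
l(-5*(4 + 4), 124) + 36996 = -(-890)*(4 + 4) + 36996 = -(-890)*8 + 36996 = -178*(-40) + 36996 = 7120 + 36996 = 44116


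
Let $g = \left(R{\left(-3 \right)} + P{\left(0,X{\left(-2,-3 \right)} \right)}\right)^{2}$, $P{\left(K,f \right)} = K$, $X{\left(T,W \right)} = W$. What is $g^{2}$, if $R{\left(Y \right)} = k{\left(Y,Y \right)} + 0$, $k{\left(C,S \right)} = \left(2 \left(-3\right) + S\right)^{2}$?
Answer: $43046721$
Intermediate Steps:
$k{\left(C,S \right)} = \left(-6 + S\right)^{2}$
$R{\left(Y \right)} = \left(-6 + Y\right)^{2}$ ($R{\left(Y \right)} = \left(-6 + Y\right)^{2} + 0 = \left(-6 + Y\right)^{2}$)
$g = 6561$ ($g = \left(\left(-6 - 3\right)^{2} + 0\right)^{2} = \left(\left(-9\right)^{2} + 0\right)^{2} = \left(81 + 0\right)^{2} = 81^{2} = 6561$)
$g^{2} = 6561^{2} = 43046721$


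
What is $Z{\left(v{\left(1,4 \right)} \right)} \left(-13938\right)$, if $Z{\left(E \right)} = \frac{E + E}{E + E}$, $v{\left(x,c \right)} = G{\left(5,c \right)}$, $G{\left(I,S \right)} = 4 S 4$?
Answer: $-13938$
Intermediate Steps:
$G{\left(I,S \right)} = 16 S$
$v{\left(x,c \right)} = 16 c$
$Z{\left(E \right)} = 1$ ($Z{\left(E \right)} = \frac{2 E}{2 E} = 2 E \frac{1}{2 E} = 1$)
$Z{\left(v{\left(1,4 \right)} \right)} \left(-13938\right) = 1 \left(-13938\right) = -13938$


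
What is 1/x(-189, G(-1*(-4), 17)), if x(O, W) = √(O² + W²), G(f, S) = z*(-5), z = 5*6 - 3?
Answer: √74/1998 ≈ 0.0043055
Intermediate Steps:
z = 27 (z = 30 - 3 = 27)
G(f, S) = -135 (G(f, S) = 27*(-5) = -135)
1/x(-189, G(-1*(-4), 17)) = 1/(√((-189)² + (-135)²)) = 1/(√(35721 + 18225)) = 1/(√53946) = 1/(27*√74) = √74/1998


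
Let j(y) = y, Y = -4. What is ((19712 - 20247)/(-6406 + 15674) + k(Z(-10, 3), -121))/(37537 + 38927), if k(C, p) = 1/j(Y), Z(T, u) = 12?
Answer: -713/177167088 ≈ -4.0244e-6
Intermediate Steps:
k(C, p) = -¼ (k(C, p) = 1/(-4) = -¼)
((19712 - 20247)/(-6406 + 15674) + k(Z(-10, 3), -121))/(37537 + 38927) = ((19712 - 20247)/(-6406 + 15674) - ¼)/(37537 + 38927) = (-535/9268 - ¼)/76464 = (-535*1/9268 - ¼)*(1/76464) = (-535/9268 - ¼)*(1/76464) = -713/2317*1/76464 = -713/177167088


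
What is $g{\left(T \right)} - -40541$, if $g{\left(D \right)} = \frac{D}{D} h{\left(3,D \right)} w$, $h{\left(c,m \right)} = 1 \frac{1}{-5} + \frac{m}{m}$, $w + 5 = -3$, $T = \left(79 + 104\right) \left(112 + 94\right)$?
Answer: $\frac{202673}{5} \approx 40535.0$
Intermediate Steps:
$T = 37698$ ($T = 183 \cdot 206 = 37698$)
$w = -8$ ($w = -5 - 3 = -8$)
$h{\left(c,m \right)} = \frac{4}{5}$ ($h{\left(c,m \right)} = 1 \left(- \frac{1}{5}\right) + 1 = - \frac{1}{5} + 1 = \frac{4}{5}$)
$g{\left(D \right)} = - \frac{32}{5}$ ($g{\left(D \right)} = \frac{D}{D} \frac{4}{5} \left(-8\right) = 1 \cdot \frac{4}{5} \left(-8\right) = \frac{4}{5} \left(-8\right) = - \frac{32}{5}$)
$g{\left(T \right)} - -40541 = - \frac{32}{5} - -40541 = - \frac{32}{5} + 40541 = \frac{202673}{5}$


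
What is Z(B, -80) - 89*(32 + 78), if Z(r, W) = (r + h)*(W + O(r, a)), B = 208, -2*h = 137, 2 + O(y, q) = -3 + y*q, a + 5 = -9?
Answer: -855743/2 ≈ -4.2787e+5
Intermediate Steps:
a = -14 (a = -5 - 9 = -14)
O(y, q) = -5 + q*y (O(y, q) = -2 + (-3 + y*q) = -2 + (-3 + q*y) = -5 + q*y)
h = -137/2 (h = -½*137 = -137/2 ≈ -68.500)
Z(r, W) = (-137/2 + r)*(-5 + W - 14*r) (Z(r, W) = (r - 137/2)*(W + (-5 - 14*r)) = (-137/2 + r)*(-5 + W - 14*r))
Z(B, -80) - 89*(32 + 78) = (685/2 - 14*208² + 954*208 - 137/2*(-80) - 80*208) - 89*(32 + 78) = (685/2 - 14*43264 + 198432 + 5480 - 16640) - 89*110 = (685/2 - 605696 + 198432 + 5480 - 16640) - 1*9790 = -836163/2 - 9790 = -855743/2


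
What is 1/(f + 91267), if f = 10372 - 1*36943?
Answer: 1/64696 ≈ 1.5457e-5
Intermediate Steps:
f = -26571 (f = 10372 - 36943 = -26571)
1/(f + 91267) = 1/(-26571 + 91267) = 1/64696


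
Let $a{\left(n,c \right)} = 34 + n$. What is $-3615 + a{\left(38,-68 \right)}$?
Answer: $-3543$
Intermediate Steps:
$-3615 + a{\left(38,-68 \right)} = -3615 + \left(34 + 38\right) = -3615 + 72 = -3543$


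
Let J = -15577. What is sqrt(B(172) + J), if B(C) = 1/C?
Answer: I*sqrt(115207449)/86 ≈ 124.81*I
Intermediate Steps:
sqrt(B(172) + J) = sqrt(1/172 - 15577) = sqrt(-2679243/172) = I*sqrt(115207449)/86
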